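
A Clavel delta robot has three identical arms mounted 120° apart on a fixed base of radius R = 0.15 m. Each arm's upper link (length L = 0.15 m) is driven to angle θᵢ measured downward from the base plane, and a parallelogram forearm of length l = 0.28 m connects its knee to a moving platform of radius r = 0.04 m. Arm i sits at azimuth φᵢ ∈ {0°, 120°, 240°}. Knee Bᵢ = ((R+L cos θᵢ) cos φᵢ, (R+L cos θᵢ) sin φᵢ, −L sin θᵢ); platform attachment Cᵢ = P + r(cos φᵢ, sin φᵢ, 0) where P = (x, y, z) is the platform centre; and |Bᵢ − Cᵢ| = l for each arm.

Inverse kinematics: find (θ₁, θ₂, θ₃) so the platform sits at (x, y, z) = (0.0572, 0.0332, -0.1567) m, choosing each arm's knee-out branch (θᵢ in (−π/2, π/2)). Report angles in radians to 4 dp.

rotate P by −φ1: (0.0572, 0.0332, -0.1567)
  A cos θ + B sin θ = C:  0.0528·cos θ + -0.1567·sin θ = 0.0915
  γ=atan2(-0.1567,0.0528)=-1.2458;  ψ=arccos(0.5535)=0.9843;  θ1=γ+ψ≈-0.2615
arm 2 (φ=120.0°): x'=0.0002, y'=-0.0661
  A=0.1098, B=-0.1567, C=(l²−L²−A²−y'²−z²)/(2L)=0.0497
  γ=atan2(-0.1567,0.1098)=-0.9594;  ψ=arccos(0.2596)=1.3082;  θ2=γ+ψ≈0.3488
φ3=240.0° → target in arm frame (-0.0574, 0.0329)
  A cos θ + B sin θ = C:  0.1674·cos θ + -0.1567·sin θ = 0.0075
  θ3 = atan2(B,A) + arccos(C/0.2293) = 0.7855

θ₁ = -0.2615, θ₂ = 0.3488, θ₃ = 0.7855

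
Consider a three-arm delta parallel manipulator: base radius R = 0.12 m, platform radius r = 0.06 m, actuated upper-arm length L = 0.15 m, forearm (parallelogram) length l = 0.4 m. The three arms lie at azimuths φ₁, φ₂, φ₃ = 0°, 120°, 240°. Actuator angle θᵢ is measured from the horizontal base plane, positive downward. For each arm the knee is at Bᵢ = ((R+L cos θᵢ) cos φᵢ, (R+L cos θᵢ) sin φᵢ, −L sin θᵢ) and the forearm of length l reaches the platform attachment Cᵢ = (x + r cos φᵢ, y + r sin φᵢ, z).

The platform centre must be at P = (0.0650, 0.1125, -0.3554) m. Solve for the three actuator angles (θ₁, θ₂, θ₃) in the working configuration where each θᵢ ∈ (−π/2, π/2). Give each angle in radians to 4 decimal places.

arm 1 (φ=0.0°): x'=0.0650, y'=0.1125
  e−x'=-0.0050;  (l²−L²−(e−x')²−y'²−z²)/2L = -0.0050
  √(A²+B²)=0.3554;  θ1 = -1.5849+1.5848 ≈ -0.0001
rotate P by −φ2: (0.0649, -0.1125, -0.3554)
  A cos θ + B sin θ = C:  -0.0049·cos θ + -0.3554·sin θ = -0.0050
  θ2 = atan2(B,A) + arccos(C/0.3554) = 0.0002
φ3=240.0° → target in arm frame (-0.1299, 0.0000)
  A=0.1899, B=-0.3554, C=(l²−L²−A²−y'²−z²)/(2L)=-0.0829
  γ=atan2(-0.3554,0.1899)=-1.0800;  ψ=arccos(-0.2058)=1.7781;  θ3=γ+ψ≈0.6981

θ₁ = -0.0001, θ₂ = 0.0002, θ₃ = 0.6981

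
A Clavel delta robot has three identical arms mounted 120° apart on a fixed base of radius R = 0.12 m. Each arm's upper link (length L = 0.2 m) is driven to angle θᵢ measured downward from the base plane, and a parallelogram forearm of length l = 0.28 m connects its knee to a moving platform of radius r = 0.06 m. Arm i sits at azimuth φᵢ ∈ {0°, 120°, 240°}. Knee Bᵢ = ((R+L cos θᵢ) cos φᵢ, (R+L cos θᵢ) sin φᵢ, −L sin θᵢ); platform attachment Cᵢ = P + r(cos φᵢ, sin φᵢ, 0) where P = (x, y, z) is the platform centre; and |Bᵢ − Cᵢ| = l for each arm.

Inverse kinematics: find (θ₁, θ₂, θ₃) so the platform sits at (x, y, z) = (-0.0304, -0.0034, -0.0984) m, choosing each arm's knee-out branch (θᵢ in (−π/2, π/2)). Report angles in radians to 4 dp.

θ₁ = 0.3487, θ₂ = -0.1748, θ₃ = -0.2618

arm 1 (φ=0.0°): x'=-0.0304, y'=-0.0034
  e−x'=0.0904;  (l²−L²−(e−x')²−y'²−z²)/2L = 0.0513
  θ1 = atan2(B,A) + arccos(C/0.1336) = 0.3487
rotate P by −φ2: (0.0123, 0.0280, -0.0984)
  A cos θ + B sin θ = C:  0.0477·cos θ + -0.0984·sin θ = 0.0641
  √(A²+B²)=0.1094;  θ2 = -1.1191+0.9442 ≈ -0.1748
arm 3 (φ=240.0°): x'=0.0181, y'=-0.0246
  A=0.0419, B=-0.0984, C=(l²−L²−A²−y'²−z²)/(2L)=0.0659
  √(A²+B²)=0.1069;  θ3 = -1.1686+0.9068 ≈ -0.2618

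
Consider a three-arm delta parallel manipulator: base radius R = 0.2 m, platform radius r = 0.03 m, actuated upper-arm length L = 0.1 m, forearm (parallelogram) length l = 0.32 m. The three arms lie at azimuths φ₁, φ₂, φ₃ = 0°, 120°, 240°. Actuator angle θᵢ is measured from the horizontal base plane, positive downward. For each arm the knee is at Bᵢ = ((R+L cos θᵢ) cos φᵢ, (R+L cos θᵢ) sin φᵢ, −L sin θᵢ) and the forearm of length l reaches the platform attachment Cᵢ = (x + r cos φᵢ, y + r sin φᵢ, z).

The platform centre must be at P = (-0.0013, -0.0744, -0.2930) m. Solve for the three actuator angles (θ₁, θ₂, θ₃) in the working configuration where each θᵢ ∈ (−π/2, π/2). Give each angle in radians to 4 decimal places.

rotate P by −φ1: (-0.0013, -0.0744, -0.2930)
  A cos θ + B sin θ = C:  0.1713·cos θ + -0.2930·sin θ = -0.1416
  θ1 = atan2(B,A) + arccos(C/0.3394) = 0.9595
rotate P by −φ2: (-0.0638, 0.0383, -0.2930)
  A cos θ + B sin θ = C:  0.2338·cos θ + -0.2930·sin θ = -0.2479
  θ2 = atan2(B,A) + arccos(C/0.3748) = 1.3959
arm 3 (φ=240.0°): x'=0.0651, y'=0.0361
  e−x'=0.1049;  (l²−L²−(e−x')²−y'²−z²)/2L = -0.0288
  θ3 = atan2(B,A) + arccos(C/0.3112) = 0.4365

θ₁ = 0.9595, θ₂ = 1.3959, θ₃ = 0.4365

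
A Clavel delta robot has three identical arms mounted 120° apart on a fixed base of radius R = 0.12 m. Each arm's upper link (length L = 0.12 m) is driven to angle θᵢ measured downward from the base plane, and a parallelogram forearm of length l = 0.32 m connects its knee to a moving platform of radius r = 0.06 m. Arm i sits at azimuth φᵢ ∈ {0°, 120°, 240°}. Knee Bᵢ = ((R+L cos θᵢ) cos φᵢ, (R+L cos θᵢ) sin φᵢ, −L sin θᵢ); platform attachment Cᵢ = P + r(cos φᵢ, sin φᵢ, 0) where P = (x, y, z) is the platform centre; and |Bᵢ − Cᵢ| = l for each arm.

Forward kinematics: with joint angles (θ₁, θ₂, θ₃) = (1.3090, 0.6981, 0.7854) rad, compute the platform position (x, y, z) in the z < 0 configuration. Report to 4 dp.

arm 1 at φ=0.0°: (R−r)+L cos θ1 = 0.0911;  centre 1 = (0.0911, 0.0000, -0.1159)
φ2=120.0°: virtual centre (-0.0760, 0.1316, -0.0771), radius l
centre 3 = (0.1449·cos240.0°, 0.1449·sin240.0°, -0.0849) = (-0.0724, -0.1254, -0.0849)
subtract pairs → two planes through P
plane₁₂: -0.3340x+0.2631y+0.0776z = 0.0073
Cramer: x(z) = -0.0208+0.2108z;  y(z) = 0.0014-0.0271z
sphere 1 gives Az²+Bz+C=0 with A=1.0452, B=0.1846, C=-0.0765;  B²−4AC=0.3537;  roots -0.3728, 0.1962;  negative root z = -0.3728
x = -0.0994, y = 0.0115

(-0.0994, 0.0115, -0.3728)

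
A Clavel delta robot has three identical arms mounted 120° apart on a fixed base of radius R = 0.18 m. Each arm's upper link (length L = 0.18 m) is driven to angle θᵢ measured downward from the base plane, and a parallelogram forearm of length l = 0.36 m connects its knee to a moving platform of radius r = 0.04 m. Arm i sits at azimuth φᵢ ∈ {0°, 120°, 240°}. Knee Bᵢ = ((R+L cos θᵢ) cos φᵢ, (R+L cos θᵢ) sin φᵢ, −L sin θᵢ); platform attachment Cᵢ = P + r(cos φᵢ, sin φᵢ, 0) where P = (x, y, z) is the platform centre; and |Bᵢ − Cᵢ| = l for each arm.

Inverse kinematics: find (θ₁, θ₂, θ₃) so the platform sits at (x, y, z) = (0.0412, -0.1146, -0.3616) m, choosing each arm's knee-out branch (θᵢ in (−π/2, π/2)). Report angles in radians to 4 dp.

arm 1 (φ=0.0°): x'=0.0412, y'=-0.1146
  A=0.0988, B=-0.3616, C=(l²−L²−A²−y'²−z²)/(2L)=-0.1568
  θ1 = atan2(B,A) + arccos(C/0.3749) = 0.6983
φ2=120.0° → target in arm frame (-0.1198, 0.0216)
  A cos θ + B sin θ = C:  0.2598·cos θ + -0.3616·sin θ = -0.2821
  γ=atan2(-0.3616,0.2598)=-0.9477;  ψ=arccos(-0.6334)=2.2568;  θ2=γ+ψ≈1.3091
rotate P by −φ3: (0.0786, 0.0930, -0.3616)
  A=0.0614, B=-0.3616, C=(l²−L²−A²−y'²−z²)/(2L)=-0.1277
  θ3 = atan2(B,A) + arccos(C/0.3668) = 0.5236

θ₁ = 0.6983, θ₂ = 1.3091, θ₃ = 0.5236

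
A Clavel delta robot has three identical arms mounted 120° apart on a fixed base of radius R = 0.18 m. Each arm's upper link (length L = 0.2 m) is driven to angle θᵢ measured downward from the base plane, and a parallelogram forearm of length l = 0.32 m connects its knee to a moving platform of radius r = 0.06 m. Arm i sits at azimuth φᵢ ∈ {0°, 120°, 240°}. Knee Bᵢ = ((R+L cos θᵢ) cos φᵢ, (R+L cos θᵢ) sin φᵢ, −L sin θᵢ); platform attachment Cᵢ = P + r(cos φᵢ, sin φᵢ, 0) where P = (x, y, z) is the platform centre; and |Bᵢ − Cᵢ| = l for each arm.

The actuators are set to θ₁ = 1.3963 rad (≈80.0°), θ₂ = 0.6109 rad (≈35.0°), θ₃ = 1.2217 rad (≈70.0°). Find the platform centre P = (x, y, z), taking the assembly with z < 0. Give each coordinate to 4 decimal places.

arm 1 at φ=0.0°: e+L cos θ1 = 0.1547;  centre 1 = (0.1547, 0.0000, -0.1970)
arm 2 at φ=120.0°: e+L cos θ2 = 0.2838;  centre 2 = (-0.1419, 0.2458, -0.1147)
arm 3 at φ=240.0°: e+L cos θ3 = 0.1884;  centre 3 = (-0.0942, -0.1632, -0.1879)
eliminate P² terms by subtracting sphere 1 from 2 and 3
linear system: -0.5933x+0.4916y = 0.0310−0.1645z; -0.4979x+-0.3263y = 0.0081−0.0181z
Cramer: x(z) = -0.0321+0.1427z;  y(z) = 0.0242-0.1624z
into |P−centre ₁|² = l²: 1.0467z² + 0.3327z + -0.0281 = 0;  Δ = 0.2284;  z = -0.3872 or 0.0693 → z<0 root = -0.3872
x = -0.0874, y = 0.0871

(-0.0874, 0.0871, -0.3872)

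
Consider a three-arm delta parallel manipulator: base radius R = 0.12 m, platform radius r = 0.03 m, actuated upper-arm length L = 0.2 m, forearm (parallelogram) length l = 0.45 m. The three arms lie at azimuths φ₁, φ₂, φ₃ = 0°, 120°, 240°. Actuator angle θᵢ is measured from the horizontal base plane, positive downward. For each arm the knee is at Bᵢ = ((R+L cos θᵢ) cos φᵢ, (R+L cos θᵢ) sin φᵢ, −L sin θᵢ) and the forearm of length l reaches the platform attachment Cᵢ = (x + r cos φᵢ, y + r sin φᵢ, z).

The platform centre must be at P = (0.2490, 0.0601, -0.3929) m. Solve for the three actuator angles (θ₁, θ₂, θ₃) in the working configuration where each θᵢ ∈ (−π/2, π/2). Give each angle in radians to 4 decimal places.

θ₁ = -0.2618, θ₂ = 0.8727, θ₃ = 1.1344

φ1=0.0° → target in arm frame (0.2490, 0.0601)
  A=-0.1590, B=-0.3929, C=(l²−L²−A²−y'²−z²)/(2L)=-0.0519
  γ=atan2(-0.3929,-0.1590)=-1.9553;  ψ=arccos(-0.1225)=1.6936;  θ1=γ+ψ≈-0.2618
rotate P by −φ2: (-0.0725, -0.2457, -0.3929)
  A cos θ + B sin θ = C:  0.1625·cos θ + -0.3929·sin θ = -0.1966
  θ2 = atan2(B,A) + arccos(C/0.4252) = 0.8727
rotate P by −φ3: (-0.1765, 0.1856, -0.3929)
  A=0.2665, B=-0.3929, C=(l²−L²−A²−y'²−z²)/(2L)=-0.2434
  γ=atan2(-0.3929,0.2665)=-0.9747;  ψ=arccos(-0.5127)=2.1091;  θ3=γ+ψ≈1.1344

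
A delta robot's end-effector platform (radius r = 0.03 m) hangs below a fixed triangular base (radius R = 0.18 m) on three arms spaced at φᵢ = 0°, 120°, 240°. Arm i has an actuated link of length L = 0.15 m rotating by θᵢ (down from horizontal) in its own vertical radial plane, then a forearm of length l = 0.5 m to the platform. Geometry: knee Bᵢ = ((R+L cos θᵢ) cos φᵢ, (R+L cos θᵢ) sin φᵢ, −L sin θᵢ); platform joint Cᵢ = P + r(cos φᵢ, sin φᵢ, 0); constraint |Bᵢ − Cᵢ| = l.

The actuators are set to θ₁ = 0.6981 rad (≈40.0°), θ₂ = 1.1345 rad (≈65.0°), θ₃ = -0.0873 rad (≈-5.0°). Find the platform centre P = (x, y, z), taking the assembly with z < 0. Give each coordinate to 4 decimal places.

arm 1 at φ=0.0°: ρ1 = 0.2649;  S1 = (0.2649, 0.0000, -0.0964)
arm 2 at φ=120.0°: ρ2 = 0.2134;  S2 = (-0.1067, 0.1848, -0.1359)
arm 3 at φ=240.0°: ρ3 = 0.2994;  S3 = (-0.1497, -0.2593, 0.0131)
subtract pairs → two planes through P
[-0.7432 0.3696 -0.0791]·P = -0.0155;  [-0.8292 -0.5186 0.2190]·P = 0.0104
det = 0.6919;  x = 0.0061+0.0577z,  y = -0.0296+0.3300z
sphere 1 gives Az²+Bz+C=0 with A=1.1122, B=0.1434, C=-0.1728;  B²−4AC=0.7894;  roots -0.4639, 0.3350;  negative root z = -0.4639
x = -0.0207, y = -0.1827

(-0.0207, -0.1827, -0.4639)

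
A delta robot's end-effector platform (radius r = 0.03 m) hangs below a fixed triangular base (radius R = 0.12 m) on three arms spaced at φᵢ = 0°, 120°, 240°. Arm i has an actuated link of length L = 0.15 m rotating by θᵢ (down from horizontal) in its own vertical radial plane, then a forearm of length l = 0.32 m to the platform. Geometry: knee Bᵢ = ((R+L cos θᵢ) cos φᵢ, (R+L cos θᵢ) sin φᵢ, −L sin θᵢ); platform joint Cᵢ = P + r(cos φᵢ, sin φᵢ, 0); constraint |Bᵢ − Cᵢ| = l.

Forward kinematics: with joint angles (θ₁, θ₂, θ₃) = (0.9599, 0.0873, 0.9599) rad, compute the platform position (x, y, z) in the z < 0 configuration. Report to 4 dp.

arm 1 at φ=0.0°: e+L cos θ1 = 0.1760;  S1 = (0.1760, 0.0000, -0.1229)
S2 = (0.2394·cos120.0°, 0.2394·sin120.0°, -0.0131) = (-0.1197, 0.2074, -0.0131)
φ3=240.0°: virtual centre (-0.0880, -0.1525, -0.1229), radius l
|S₂|²−|S₁|² = 0.0114;  |S₃|²−|S₁|² = 0.0000
[-0.5915 0.4147 0.2196]·P = 0.0114;  [-0.5281 -0.3049 0.0000]·P = 0.0000
Cramer: x(z) = -0.0087+0.1676z;  y(z) = 0.0151-0.2904z
sphere 1 gives Az²+Bz+C=0 with A=1.1124, B=0.1750, C=-0.0529;  B²−4AC=0.2662;  roots -0.3106, 0.1532;  negative root z = -0.3106
x = -0.0608, y = 0.1053

(-0.0608, 0.1053, -0.3106)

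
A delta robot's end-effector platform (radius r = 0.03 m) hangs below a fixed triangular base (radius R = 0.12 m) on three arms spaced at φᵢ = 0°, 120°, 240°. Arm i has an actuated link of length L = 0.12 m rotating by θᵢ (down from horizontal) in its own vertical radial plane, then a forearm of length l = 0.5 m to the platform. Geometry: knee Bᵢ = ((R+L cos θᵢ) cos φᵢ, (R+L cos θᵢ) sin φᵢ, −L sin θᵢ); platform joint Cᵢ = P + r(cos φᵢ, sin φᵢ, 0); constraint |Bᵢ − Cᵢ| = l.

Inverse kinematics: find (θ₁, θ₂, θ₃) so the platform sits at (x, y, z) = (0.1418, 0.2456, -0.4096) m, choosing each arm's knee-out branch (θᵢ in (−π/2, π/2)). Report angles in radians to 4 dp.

rotate P by −φ1: (0.1418, 0.2456, -0.4096)
  e−x'=-0.0518;  (l²−L²−(e−x')²−y'²−z²)/2L = 0.0201
  √(A²+B²)=0.4129;  θ1 = -1.6966+1.5221 ≈ -0.1745
arm 2 (φ=120.0°): x'=0.1418, y'=-0.2456
  A cos θ + B sin θ = C:  -0.0518·cos θ + -0.4096·sin θ = 0.0201
  θ2 = atan2(B,A) + arccos(C/0.4129) = -0.1745
arm 3 (φ=240.0°): x'=-0.2836, y'=0.0000
  e−x'=0.3736;  (l²−L²−(e−x')²−y'²−z²)/2L = -0.2989
  γ=atan2(-0.4096,0.3736)=-0.8313;  ψ=arccos(-0.5392)=2.1403;  θ3=γ+ψ≈1.3090

θ₁ = -0.1745, θ₂ = -0.1745, θ₃ = 1.3090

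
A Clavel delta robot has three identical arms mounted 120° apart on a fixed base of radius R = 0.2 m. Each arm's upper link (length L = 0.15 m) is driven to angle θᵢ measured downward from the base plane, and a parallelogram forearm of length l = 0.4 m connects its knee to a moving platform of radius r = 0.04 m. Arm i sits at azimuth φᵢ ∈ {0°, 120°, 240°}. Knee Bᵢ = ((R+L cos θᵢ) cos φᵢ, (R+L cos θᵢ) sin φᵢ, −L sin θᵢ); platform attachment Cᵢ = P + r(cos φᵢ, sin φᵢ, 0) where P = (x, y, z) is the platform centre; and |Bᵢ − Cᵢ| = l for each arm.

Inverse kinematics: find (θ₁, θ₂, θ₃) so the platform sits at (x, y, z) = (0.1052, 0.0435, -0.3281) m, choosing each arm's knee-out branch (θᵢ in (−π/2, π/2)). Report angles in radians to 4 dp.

θ₁ = -0.0873, θ₂ = 0.6110, θ₃ = 0.9602

rotate P by −φ1: (0.1052, 0.0435, -0.3281)
  A cos θ + B sin θ = C:  0.0548·cos θ + -0.3281·sin θ = 0.0832
  √(A²+B²)=0.3326;  θ1 = -1.4053+1.3180 ≈ -0.0873
rotate P by −φ2: (-0.0149, -0.1129, -0.3281)
  e−x'=0.1749;  (l²−L²−(e−x')²−y'²−z²)/2L = -0.0450
  √(A²+B²)=0.3718;  θ2 = -1.0810+1.6920 ≈ 0.6110
arm 3 (φ=240.0°): x'=-0.0903, y'=0.0694
  A=0.2503, B=-0.3281, C=(l²−L²−A²−y'²−z²)/(2L)=-0.1253
  θ3 = atan2(B,A) + arccos(C/0.4127) = 0.9602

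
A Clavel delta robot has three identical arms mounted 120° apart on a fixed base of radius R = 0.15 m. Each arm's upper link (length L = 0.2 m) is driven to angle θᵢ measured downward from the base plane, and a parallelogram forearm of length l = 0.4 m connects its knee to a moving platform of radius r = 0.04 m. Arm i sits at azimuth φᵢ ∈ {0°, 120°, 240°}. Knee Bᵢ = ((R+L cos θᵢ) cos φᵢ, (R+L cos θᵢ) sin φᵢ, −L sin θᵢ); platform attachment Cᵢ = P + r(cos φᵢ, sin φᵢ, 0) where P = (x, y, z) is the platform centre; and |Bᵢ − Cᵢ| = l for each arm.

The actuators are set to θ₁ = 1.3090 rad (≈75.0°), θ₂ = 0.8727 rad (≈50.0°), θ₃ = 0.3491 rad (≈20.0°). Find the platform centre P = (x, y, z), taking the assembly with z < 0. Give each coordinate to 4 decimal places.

arm 1 at φ=0.0°: e+L cos θ1 = 0.1618;  S1 = (0.1618, 0.0000, -0.1932)
arm 2 at φ=120.0°: e+L cos θ2 = 0.2386;  S2 = (-0.1193, 0.2066, -0.1532)
φ3=240.0°: virtual centre (-0.1490, -0.2580, -0.0684), radius l
subtract pairs → two planes through P
[-0.5621 0.4132 0.0799]·P = 0.0169;  [-0.6215 -0.5160 0.2495]·P = 0.0300
det = 0.5468;  x = -0.0386+0.2640z,  y = -0.0116+0.1657z
sphere 1 gives Az²+Bz+C=0 with A=1.0971, B=0.2767, C=-0.0824;  B²−4AC=0.4382;  roots -0.4278, 0.1756;  negative root z = -0.4278
x = -0.1515, y = -0.0825

(-0.1515, -0.0825, -0.4278)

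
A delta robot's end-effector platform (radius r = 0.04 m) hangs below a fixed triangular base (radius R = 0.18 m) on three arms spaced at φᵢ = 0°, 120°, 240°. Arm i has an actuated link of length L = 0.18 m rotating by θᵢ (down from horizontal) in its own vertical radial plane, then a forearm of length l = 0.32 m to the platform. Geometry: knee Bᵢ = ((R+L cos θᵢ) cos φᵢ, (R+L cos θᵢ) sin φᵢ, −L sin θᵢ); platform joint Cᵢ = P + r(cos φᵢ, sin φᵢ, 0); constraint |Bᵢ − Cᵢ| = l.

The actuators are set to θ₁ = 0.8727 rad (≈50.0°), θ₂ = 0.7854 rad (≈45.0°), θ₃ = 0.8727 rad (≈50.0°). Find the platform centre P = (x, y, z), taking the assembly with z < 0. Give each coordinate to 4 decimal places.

arm 1 at φ=0.0°: ρ1 = 0.2557;  centre 1 = (0.2557, 0.0000, -0.1379)
φ2=120.0°: virtual centre (-0.1336, 0.2315, -0.1273), radius l
φ3=240.0°: virtual centre (-0.1278, -0.2214, -0.1379), radius l
subtract pairs → two planes through P
plane₁₂: -0.7787x+0.4629y+0.0212z = 0.0032
Cramer: x(z) = -0.0021+0.0134z;  y(z) = 0.0036-0.0233z
quadratic in z: (1.0007)z²+(0.2687)z+(-0.0169)=0, √Δ=0.3742 → z ∈ {-0.3212, 0.0527}; z = -0.3212 (taking z<0)
x = -0.0064, y = 0.0110

(-0.0064, 0.0110, -0.3212)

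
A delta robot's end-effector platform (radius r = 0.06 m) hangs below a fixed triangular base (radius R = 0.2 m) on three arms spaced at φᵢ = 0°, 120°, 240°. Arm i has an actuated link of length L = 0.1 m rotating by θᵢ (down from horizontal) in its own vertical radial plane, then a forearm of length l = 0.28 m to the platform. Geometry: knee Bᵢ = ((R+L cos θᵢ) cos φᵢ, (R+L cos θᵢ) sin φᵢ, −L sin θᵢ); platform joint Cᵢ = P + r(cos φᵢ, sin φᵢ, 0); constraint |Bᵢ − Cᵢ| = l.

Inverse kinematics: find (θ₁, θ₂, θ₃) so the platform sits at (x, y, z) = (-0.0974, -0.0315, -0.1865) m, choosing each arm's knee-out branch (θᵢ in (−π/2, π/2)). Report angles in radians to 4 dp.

θ₁ = 1.3089, θ₂ = 0.3489, θ₃ = -0.3498

rotate P by −φ1: (-0.0974, -0.0315, -0.1865)
  e−x'=0.2374;  (l²−L²−(e−x')²−y'²−z²)/2L = -0.1187
  γ=atan2(-0.1865,0.2374)=-0.6659;  ψ=arccos(-0.3931)=1.9748;  θ1=γ+ψ≈1.3089
φ2=120.0° → target in arm frame (0.0214, 0.1001)
  A=0.1186, B=-0.1865, C=(l²−L²−A²−y'²−z²)/(2L)=0.0477
  θ2 = atan2(B,A) + arccos(C/0.2210) = 0.3489
arm 3 (φ=240.0°): x'=0.0760, y'=-0.0686
  A cos θ + B sin θ = C:  0.0640·cos θ + -0.1865·sin θ = 0.1241
  √(A²+B²)=0.1972;  θ3 = -1.2401+0.8903 ≈ -0.3498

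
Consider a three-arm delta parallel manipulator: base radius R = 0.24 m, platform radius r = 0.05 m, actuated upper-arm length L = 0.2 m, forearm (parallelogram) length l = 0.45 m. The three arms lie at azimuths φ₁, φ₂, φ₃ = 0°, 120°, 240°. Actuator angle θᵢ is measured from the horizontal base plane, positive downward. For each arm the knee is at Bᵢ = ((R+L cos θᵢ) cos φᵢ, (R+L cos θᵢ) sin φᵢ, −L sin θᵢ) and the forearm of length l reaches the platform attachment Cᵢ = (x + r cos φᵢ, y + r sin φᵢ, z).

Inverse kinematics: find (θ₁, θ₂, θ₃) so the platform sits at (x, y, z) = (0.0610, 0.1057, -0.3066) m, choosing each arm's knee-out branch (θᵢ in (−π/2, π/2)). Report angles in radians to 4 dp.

rotate P by −φ1: (0.0610, 0.1057, -0.3066)
  A=0.1290, B=-0.3066, C=(l²−L²−A²−y'²−z²)/(2L)=0.1017
  γ=atan2(-0.3066,0.1290)=-1.1725;  ψ=arccos(0.3058)=1.2601;  θ1=γ+ψ≈0.0875
arm 2 (φ=120.0°): x'=0.0610, y'=-0.1057
  A=0.1290, B=-0.3066, C=(l²−L²−A²−y'²−z²)/(2L)=0.1017
  θ2 = atan2(B,A) + arccos(C/0.3326) = 0.0873
arm 3 (φ=240.0°): x'=-0.1220, y'=0.0000
  e−x'=0.3120;  (l²−L²−(e−x')²−y'²−z²)/2L = -0.0722
  γ=atan2(-0.3066,0.3120)=-0.7766;  ψ=arccos(-0.1650)=1.7366;  θ3=γ+ψ≈0.9599

θ₁ = 0.0875, θ₂ = 0.0873, θ₃ = 0.9599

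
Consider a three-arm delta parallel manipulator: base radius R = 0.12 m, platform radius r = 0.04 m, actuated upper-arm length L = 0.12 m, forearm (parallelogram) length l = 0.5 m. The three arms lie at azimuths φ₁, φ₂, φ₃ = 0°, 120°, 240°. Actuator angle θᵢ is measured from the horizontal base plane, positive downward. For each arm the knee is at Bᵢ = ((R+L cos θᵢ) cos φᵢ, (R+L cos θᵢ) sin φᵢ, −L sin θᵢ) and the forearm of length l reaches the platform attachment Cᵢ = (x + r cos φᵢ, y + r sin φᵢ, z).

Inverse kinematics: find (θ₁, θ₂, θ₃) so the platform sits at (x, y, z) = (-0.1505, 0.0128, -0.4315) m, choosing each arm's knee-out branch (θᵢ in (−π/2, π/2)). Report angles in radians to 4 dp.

arm 1 (φ=0.0°): x'=-0.1505, y'=0.0128
  e−x'=0.2305;  (l²−L²−(e−x')²−y'²−z²)/2L = -0.0162
  θ1 = atan2(B,A) + arccos(C/0.4892) = 0.5237
φ2=120.0° → target in arm frame (0.0863, 0.1239)
  A=-0.0063, B=-0.4315, C=(l²−L²−A²−y'²−z²)/(2L)=0.1417
  γ=atan2(-0.4315,-0.0063)=-1.5855;  ψ=arccos(0.3283)=1.2362;  θ2=γ+ψ≈-0.3492
φ3=240.0° → target in arm frame (0.0642, -0.1367)
  A cos θ + B sin θ = C:  0.0158·cos θ + -0.4315·sin θ = 0.1269
  γ=atan2(-0.4315,0.0158)=-1.5341;  ψ=arccos(0.2939)=1.2725;  θ3=γ+ψ≈-0.2617

θ₁ = 0.5237, θ₂ = -0.3492, θ₃ = -0.2617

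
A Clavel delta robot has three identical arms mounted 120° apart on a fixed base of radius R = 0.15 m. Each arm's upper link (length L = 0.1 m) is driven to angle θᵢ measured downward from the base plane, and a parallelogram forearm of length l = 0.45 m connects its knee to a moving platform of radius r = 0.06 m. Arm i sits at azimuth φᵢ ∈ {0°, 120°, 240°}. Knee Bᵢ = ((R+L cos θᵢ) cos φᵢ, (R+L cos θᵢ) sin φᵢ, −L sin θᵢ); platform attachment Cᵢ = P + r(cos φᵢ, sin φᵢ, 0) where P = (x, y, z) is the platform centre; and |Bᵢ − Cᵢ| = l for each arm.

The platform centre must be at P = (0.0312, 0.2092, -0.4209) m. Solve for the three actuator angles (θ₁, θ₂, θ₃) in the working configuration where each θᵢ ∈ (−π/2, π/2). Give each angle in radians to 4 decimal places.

rotate P by −φ1: (0.0312, 0.2092, -0.4209)
  A=0.0588, B=-0.4209, C=(l²−L²−A²−y'²−z²)/(2L)=-0.1594
  θ1 = atan2(B,A) + arccos(C/0.4250) = 0.5233
arm 2 (φ=120.0°): x'=0.1656, y'=-0.1316
  A=-0.0756, B=-0.4209, C=(l²−L²−A²−y'²−z²)/(2L)=-0.0385
  γ=atan2(-0.4209,-0.0756)=-1.7485;  ψ=arccos(-0.0899)=1.6609;  θ2=γ+ψ≈-0.0876
φ3=240.0° → target in arm frame (-0.1968, -0.0776)
  A=0.2868, B=-0.4209, C=(l²−L²−A²−y'²−z²)/(2L)=-0.3646
  θ3 = atan2(B,A) + arccos(C/0.5093) = 1.3959

θ₁ = 0.5233, θ₂ = -0.0876, θ₃ = 1.3959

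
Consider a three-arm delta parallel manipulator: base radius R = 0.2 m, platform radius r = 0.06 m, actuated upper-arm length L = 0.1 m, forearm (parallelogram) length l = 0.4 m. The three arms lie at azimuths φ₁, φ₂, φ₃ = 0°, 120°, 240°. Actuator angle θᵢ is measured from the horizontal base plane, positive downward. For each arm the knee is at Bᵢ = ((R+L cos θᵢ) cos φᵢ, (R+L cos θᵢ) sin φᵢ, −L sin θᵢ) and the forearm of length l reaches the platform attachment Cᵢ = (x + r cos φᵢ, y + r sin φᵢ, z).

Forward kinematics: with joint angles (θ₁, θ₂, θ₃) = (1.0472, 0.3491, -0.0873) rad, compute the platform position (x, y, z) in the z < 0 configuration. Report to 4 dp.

(-0.1056, -0.0382, -0.3534)

O1 = (0.1900·cos0.0°, 0.1900·sin0.0°, -0.0866) = (0.1900, 0.0000, -0.0866)
O2 = (0.2340·cos120.0°, 0.2340·sin120.0°, -0.0342) = (-0.1170, 0.2026, -0.0342)
O3 = (0.2396·cos240.0°, 0.2396·sin240.0°, 0.0087) = (-0.1198, -0.2075, 0.0087)
|O₂|²−|O₁|² = 0.0123;  |O₃|²−|O₁|² = 0.0139
plane₁₂: -0.6140x+0.4052y+0.1048z = 0.0123
det = 0.5059;  x = -0.0212+0.2387z,  y = -0.0018+0.1030z
sphere 1 gives Az²+Bz+C=0 with A=1.0676, B=0.0720, C=-0.1079;  B²−4AC=0.4659;  roots -0.3534, 0.2859;  negative root z = -0.3534
x = -0.1056, y = -0.0382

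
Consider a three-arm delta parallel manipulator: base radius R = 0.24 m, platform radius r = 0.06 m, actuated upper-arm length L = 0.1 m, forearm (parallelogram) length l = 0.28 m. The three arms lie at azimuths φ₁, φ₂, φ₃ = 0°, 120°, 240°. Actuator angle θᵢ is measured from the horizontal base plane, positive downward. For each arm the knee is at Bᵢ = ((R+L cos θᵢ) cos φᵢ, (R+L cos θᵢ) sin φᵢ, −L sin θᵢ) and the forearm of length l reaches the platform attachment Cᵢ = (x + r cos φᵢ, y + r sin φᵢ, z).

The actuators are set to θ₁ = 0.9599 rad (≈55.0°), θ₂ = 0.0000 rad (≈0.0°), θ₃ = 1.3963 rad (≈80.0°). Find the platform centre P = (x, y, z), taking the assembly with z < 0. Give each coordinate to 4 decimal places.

arm 1 at φ=0.0°: e+L cos θ1 = 0.2374;  S1 = (0.2374, 0.0000, -0.0819)
φ2=120.0°: virtual centre (-0.1400, 0.2425, 0.0000), radius l
arm 3 at φ=240.0°: e+L cos θ3 = 0.1974;  S3 = (-0.0987, -0.1709, -0.0985)
|S₂|²−|S₁|² = 0.0154;  |S₃|²−|S₁|² = -0.0144
plane₁₂: -0.7547x+0.4850y+0.1638z = 0.0154
Cramer: x(z) = 0.0030+0.0684z;  y(z) = 0.0363-0.2314z
quadratic in z: (1.0582)z²+(0.1150)z+(-0.0154)=0, √Δ=0.2803 → z ∈ {-0.1868, 0.0781}; z = -0.1868 (taking z<0)
x = -0.0098, y = 0.0795

(-0.0098, 0.0795, -0.1868)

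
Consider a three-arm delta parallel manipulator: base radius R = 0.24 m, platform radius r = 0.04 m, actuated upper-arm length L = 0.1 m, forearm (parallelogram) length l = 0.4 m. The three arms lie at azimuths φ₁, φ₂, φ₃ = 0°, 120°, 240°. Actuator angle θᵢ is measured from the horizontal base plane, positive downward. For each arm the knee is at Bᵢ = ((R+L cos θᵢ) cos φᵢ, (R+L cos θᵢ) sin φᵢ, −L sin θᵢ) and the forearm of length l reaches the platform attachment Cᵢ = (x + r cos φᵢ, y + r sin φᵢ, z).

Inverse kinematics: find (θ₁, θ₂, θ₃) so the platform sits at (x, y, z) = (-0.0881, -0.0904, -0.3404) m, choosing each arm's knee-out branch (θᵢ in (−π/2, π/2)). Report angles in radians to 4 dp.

θ₁ = 1.3963, θ₂ = 1.0467, θ₃ = -0.1747

rotate P by −φ1: (-0.0881, -0.0904, -0.3404)
  e−x'=0.2881;  (l²−L²−(e−x')²−y'²−z²)/2L = -0.2852
  γ=atan2(-0.3404,0.2881)=-0.8684;  ψ=arccos(-0.6396)=2.2648;  θ1=γ+ψ≈1.3963
rotate P by −φ2: (-0.0342, 0.1215, -0.3404)
  A cos θ + B sin θ = C:  0.2342·cos θ + -0.3404·sin θ = -0.1775
  θ2 = atan2(B,A) + arccos(C/0.4132) = 1.0467
arm 3 (φ=240.0°): x'=0.1223, y'=-0.0311
  A cos θ + B sin θ = C:  0.0777·cos θ + -0.3404·sin θ = 0.1356
  θ3 = atan2(B,A) + arccos(C/0.3491) = -0.1747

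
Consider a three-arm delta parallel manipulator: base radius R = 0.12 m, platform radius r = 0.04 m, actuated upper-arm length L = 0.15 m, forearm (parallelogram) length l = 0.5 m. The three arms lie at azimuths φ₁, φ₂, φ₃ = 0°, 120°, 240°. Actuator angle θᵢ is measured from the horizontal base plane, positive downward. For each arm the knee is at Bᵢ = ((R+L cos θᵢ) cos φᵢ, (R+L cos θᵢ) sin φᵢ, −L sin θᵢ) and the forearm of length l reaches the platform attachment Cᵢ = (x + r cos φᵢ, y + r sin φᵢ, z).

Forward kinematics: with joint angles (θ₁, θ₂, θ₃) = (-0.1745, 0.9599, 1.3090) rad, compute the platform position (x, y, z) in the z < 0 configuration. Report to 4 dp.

(0.2770, 0.0833, -0.4645)

φ1=0.0°: virtual centre (0.2277, 0.0000, 0.0260), radius l
φ2=120.0°: virtual centre (-0.0830, 0.1438, -0.1229), radius l
arm 3 at φ=240.0°: (R−r)+L cos θ3 = 0.1188;  centre 3 = (-0.0594, -0.1029, -0.1449)
eliminate P² terms by subtracting sphere 1 from 2 and 3
plane₁₂: -0.6215x+0.2876y+-0.2978z = -0.0099
det = 0.2931;  x = 0.0240+-0.5446z,  y = 0.0176+-0.1414z
sphere 1 gives Az²+Bz+C=0 with A=1.3166, B=0.1648, C=-0.2075;  B²−4AC=1.1201;  roots -0.4645, 0.3393;  negative root z = -0.4645
x = 0.2770, y = 0.0833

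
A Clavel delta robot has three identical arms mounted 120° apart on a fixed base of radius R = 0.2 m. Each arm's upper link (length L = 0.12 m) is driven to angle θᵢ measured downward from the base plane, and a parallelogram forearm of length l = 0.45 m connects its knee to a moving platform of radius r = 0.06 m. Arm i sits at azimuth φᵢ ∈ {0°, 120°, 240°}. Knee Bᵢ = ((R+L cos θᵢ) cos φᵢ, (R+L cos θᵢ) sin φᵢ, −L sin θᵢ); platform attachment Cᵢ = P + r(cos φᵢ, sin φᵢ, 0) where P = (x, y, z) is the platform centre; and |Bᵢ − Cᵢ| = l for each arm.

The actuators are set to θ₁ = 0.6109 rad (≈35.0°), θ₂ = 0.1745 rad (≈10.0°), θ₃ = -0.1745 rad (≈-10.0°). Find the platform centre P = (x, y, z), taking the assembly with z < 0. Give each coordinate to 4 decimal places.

(-0.0797, -0.0359, -0.3852)

O1 = (0.2383·cos0.0°, 0.2383·sin0.0°, -0.0688) = (0.2383, 0.0000, -0.0688)
O2 = (0.2582·cos120.0°, 0.2582·sin120.0°, -0.0208) = (-0.1291, 0.2236, -0.0208)
arm 3 at φ=240.0°: (R−r)+L cos θ3 = 0.2582;  O3 = (-0.1291, -0.2236, 0.0208)
|O₂|²−|O₁|² = 0.0056;  |O₃|²−|O₁|² = 0.0056
[-0.7348 0.4472 0.0960]·P = 0.0056;  [-0.7348 -0.4472 0.1793]·P = 0.0056
Cramer: x(z) = -0.0076+0.1874z;  y(z) = 0.0000+0.0932z
sphere 1 gives Az²+Bz+C=0 with A=1.0438, B=0.0455, C=-0.1373;  B²−4AC=0.5754;  roots -0.3852, 0.3415;  negative root z = -0.3852
x = -0.0797, y = -0.0359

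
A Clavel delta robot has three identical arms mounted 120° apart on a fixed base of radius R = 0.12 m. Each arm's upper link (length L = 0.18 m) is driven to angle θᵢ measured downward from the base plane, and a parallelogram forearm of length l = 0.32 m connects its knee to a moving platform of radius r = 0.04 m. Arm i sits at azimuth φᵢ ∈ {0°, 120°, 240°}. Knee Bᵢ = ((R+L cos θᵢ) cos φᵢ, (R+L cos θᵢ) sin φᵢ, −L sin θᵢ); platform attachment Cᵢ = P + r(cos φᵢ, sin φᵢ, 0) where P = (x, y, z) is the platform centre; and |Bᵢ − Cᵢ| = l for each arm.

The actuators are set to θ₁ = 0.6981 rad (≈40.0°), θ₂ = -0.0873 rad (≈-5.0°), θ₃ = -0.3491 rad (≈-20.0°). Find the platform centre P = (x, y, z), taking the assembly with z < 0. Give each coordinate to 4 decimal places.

arm 1 at φ=0.0°: e+L cos θ1 = 0.2179;  S1 = (0.2179, 0.0000, -0.1157)
φ2=120.0°: virtual centre (-0.1297, 0.2246, 0.0157), radius l
arm 3 at φ=240.0°: e+L cos θ3 = 0.2491;  S3 = (-0.1246, -0.2158, 0.0616)
subtract pairs → two planes through P
[-0.6951 0.4491 0.2628]·P = 0.0066;  [-0.6849 -0.4315 0.3545]·P = 0.0050
Cramer: x(z) = -0.0084+0.4487z;  y(z) = 0.0018+0.1094z
into |P−S₁|² = l²: 1.2133z² + 0.0287z + -0.0378 = 0;  Δ = 0.1843;  z = -0.1887 or 0.1651 → z<0 root = -0.1887
x = -0.0931, y = -0.0189

(-0.0931, -0.0189, -0.1887)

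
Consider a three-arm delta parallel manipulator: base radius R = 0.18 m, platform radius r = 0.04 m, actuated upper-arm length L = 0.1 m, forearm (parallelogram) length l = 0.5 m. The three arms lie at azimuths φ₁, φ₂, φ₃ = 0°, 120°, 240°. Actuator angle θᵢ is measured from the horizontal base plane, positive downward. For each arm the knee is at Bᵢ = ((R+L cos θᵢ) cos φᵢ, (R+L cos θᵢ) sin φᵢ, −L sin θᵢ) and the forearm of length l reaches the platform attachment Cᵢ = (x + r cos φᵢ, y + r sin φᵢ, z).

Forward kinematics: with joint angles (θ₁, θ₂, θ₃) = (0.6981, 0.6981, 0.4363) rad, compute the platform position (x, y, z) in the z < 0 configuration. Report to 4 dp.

centre 1 = (0.2166·cos0.0°, 0.2166·sin0.0°, -0.0643) = (0.2166, 0.0000, -0.0643)
φ2=120.0°: virtual centre (-0.1083, 0.1876, -0.0643), radius l
φ3=240.0°: virtual centre (-0.1153, -0.1997, -0.0423), radius l
|centre ₂|²−|centre ₁|² = 0.0000;  |centre ₃|²−|centre ₁|² = 0.0039
linear system: -0.6498x+0.3752y = 0.0000−0.0000z; -0.6638x+-0.3995y = 0.0039−0.0440z
Cramer: x(z) = -0.0029+0.0325z;  y(z) = -0.0050+0.0563z
into |P−centre ₁|² = l²: 1.0042z² + 0.1137z + -0.1977 = 0;  Δ = 0.8069;  z = -0.5039 or 0.3906 → z<0 root = -0.5039
x = -0.0193, y = -0.0334

(-0.0193, -0.0334, -0.5039)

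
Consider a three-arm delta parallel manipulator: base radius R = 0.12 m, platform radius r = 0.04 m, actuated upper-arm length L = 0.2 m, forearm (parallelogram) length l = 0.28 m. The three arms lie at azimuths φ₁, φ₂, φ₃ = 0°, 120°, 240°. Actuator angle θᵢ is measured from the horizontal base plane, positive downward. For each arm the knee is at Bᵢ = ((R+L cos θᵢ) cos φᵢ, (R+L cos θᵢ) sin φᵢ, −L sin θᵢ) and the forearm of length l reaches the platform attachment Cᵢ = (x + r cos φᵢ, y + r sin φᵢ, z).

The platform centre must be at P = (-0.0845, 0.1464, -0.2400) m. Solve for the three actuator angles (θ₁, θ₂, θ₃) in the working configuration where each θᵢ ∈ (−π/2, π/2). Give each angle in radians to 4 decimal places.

θ₁ = 1.2216, θ₂ = -0.0871, θ₃ = 1.2217

rotate P by −φ1: (-0.0845, 0.1464, -0.2400)
  e−x'=0.1645;  (l²−L²−(e−x')²−y'²−z²)/2L = -0.1692
  θ1 = atan2(B,A) + arccos(C/0.2910) = 1.2216
arm 2 (φ=120.0°): x'=0.1690, y'=0.0000
  A cos θ + B sin θ = C:  -0.0890·cos θ + -0.2400·sin θ = -0.0678
  γ=atan2(-0.2400,-0.0890)=-1.9260;  ψ=arccos(-0.2649)=1.8389;  θ2=γ+ψ≈-0.0871
arm 3 (φ=240.0°): x'=-0.0845, y'=-0.1464
  e−x'=0.1645;  (l²−L²−(e−x')²−y'²−z²)/2L = -0.1692
  √(A²+B²)=0.2910;  θ3 = -0.9698+2.1915 ≈ 1.2217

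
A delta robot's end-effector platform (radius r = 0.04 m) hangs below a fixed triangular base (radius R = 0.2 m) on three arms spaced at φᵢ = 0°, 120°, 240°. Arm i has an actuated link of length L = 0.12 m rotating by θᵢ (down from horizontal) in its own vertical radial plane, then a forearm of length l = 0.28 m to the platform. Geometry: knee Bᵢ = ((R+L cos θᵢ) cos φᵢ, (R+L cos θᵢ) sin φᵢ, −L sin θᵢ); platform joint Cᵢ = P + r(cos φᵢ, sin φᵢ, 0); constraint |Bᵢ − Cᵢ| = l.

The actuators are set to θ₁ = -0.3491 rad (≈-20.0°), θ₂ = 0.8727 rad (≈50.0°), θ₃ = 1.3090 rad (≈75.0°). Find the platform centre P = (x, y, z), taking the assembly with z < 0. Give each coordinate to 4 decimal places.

(0.0911, 0.0365, -0.1689)

S1 = (0.2728·cos0.0°, 0.2728·sin0.0°, 0.0410) = (0.2728, 0.0000, 0.0410)
φ2=120.0°: virtual centre (-0.1186, 0.2054, -0.0919), radius l
S3 = (0.1911·cos240.0°, 0.1911·sin240.0°, -0.1159) = (-0.0955, -0.1655, -0.1159)
|S₂|²−|S₁|² = -0.0114;  |S₃|²−|S₁|² = -0.0261
[-0.7827 0.4107 -0.2659]·P = -0.0114;  [-0.7366 -0.3309 -0.3139]·P = -0.0261
Cramer: x(z) = 0.0258-0.3863z;  y(z) = 0.0215-0.0887z
quadratic in z: (1.1571)z²+(0.1049)z+(-0.0153)=0, √Δ=0.2859 → z ∈ {-0.1689, 0.0782}; z = -0.1689 (taking z<0)
x = 0.0911, y = 0.0365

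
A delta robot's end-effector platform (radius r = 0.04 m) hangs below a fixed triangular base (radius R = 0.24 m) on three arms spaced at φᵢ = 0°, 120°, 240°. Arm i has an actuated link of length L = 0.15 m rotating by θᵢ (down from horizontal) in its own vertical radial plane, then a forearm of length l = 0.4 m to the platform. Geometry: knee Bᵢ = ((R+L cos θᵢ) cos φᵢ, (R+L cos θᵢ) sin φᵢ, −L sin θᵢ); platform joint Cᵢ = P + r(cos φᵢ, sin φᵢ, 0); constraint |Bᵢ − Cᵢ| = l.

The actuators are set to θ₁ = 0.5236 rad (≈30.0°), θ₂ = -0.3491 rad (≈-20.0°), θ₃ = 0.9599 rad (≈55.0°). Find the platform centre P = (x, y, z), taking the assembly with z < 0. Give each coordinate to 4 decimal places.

(-0.0092, 0.1033, -0.2603)

arm 1 at φ=0.0°: ρ1 = 0.3299;  O1 = (0.3299, 0.0000, -0.0750)
arm 2 at φ=120.0°: ρ2 = 0.3410;  O2 = (-0.1705, 0.2953, 0.0513)
arm 3 at φ=240.0°: ρ3 = 0.2860;  O3 = (-0.1430, -0.2477, -0.1229)
subtract pairs → two planes through P
plane₁₂: -1.0008x+0.5905y+0.2526z = 0.0044
det = 1.0544;  x = 0.0078+0.0651z,  y = 0.0206+-0.3175z
quadratic in z: (1.1050)z²+(0.0950)z+(-0.0502)=0, √Δ=0.4804 → z ∈ {-0.2603, 0.1744}; z = -0.2603 (taking z<0)
x = -0.0092, y = 0.1033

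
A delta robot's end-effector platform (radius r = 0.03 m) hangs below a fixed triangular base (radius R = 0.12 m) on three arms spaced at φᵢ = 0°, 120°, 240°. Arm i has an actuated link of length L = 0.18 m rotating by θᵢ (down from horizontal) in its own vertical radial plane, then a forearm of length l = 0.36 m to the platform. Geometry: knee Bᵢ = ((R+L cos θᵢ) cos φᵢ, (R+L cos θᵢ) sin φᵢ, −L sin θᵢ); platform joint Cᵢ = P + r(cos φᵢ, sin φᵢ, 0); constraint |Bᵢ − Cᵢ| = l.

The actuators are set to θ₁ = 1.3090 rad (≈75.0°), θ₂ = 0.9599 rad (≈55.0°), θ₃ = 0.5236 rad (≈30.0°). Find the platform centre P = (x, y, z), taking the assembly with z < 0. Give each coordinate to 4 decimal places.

(-0.1179, -0.0676, -0.4193)

S1 = (0.1366·cos0.0°, 0.1366·sin0.0°, -0.1739) = (0.1366, 0.0000, -0.1739)
arm 2 at φ=120.0°: ρ2 = 0.1932;  S2 = (-0.0966, 0.1674, -0.1474)
arm 3 at φ=240.0°: ρ3 = 0.2459;  S3 = (-0.1229, -0.2129, -0.0900)
|S₂|²−|S₁|² = 0.0102;  |S₃|²−|S₁|² = 0.0197
[-0.4664 0.3347 0.0528]·P = 0.0102;  [-0.5191 -0.4259 0.1677]·P = 0.0197
det = 0.3724;  x = -0.0293+0.2112z,  y = -0.0104+0.1364z
into |P−S₁|² = l²: 1.0632z² + 0.2748z + -0.0717 = 0;  Δ = 0.3806;  z = -0.4193 or 0.1609 → z<0 root = -0.4193
x = -0.1179, y = -0.0676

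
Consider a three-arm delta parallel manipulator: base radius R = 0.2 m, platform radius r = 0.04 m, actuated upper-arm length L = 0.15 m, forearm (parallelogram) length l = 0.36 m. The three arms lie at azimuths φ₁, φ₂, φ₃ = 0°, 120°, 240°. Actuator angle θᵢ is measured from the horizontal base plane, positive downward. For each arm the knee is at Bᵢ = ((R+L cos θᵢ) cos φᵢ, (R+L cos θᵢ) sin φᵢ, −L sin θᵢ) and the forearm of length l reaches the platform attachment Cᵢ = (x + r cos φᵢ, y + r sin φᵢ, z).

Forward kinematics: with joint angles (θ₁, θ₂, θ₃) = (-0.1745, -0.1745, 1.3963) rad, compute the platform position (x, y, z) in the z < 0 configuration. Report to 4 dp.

centre 1 = (0.3077·cos0.0°, 0.3077·sin0.0°, 0.0260) = (0.3077, 0.0000, 0.0260)
arm 2 at φ=120.0°: e+L cos θ2 = 0.3077;  centre 2 = (-0.1539, 0.2665, 0.0260)
centre 3 = (0.1860·cos240.0°, 0.1860·sin240.0°, -0.1477) = (-0.0930, -0.1611, -0.1477)
eliminate P² terms by subtracting sphere 1 from 2 and 3
linear system: -0.9232x+0.5330y = 0.0000−0.0000z; -0.8015x+-0.3222y = -0.0389−-0.3475z
Cramer: x(z) = 0.0286-0.2556z;  y(z) = 0.0496-0.4427z
into |P−centre ₁|² = l²: 1.2613z² + 0.0467z + -0.0486 = 0;  Δ = 0.2473;  z = -0.2156 or 0.1786 → z<0 root = -0.2156
x = 0.0837, y = 0.1451

(0.0837, 0.1451, -0.2156)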